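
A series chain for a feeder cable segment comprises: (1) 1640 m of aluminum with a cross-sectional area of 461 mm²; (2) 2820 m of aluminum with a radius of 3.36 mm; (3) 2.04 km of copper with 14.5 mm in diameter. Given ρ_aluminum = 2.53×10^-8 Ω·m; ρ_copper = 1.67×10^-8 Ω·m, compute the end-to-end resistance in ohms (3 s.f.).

Seg 1: A = 461 mm² = 4.610e-04 m²
R_1 = (2.53×10^-8)(1640)/(4.610e-04) = 0.09 Ω
Seg 2: A = πr² = π(3.3600e-03 m)² = 3.547e-05 m²
R_2 = (2.53×10^-8)(2820)/(3.547e-05) = 2.012 Ω
Seg 3: A = π(d/2)² = π(7.2500e-03 m)² = 1.651e-04 m²
R_3 = (1.67×10^-8)(2040)/(1.651e-04) = 0.2063 Ω
R_total = R_1 + R_2 + R_3 = 2.31 Ω

2.31 Ω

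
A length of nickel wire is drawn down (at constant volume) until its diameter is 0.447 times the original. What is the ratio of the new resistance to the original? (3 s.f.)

25.0

Volume constant ⇒ L' = L/r² with r = 0.447. R' = ρL'/A' = ρ(L/r²)/(πr²d₀²/4) = R/r⁴.
Factor = 25.0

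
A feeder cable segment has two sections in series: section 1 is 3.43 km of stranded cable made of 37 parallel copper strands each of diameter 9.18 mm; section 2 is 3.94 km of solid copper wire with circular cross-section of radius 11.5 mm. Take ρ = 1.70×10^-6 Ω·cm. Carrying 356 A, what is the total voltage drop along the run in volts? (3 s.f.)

ρ = 1.70×10^-6 Ω·cm = 1.70×10^-8 Ω·m
Section 1: A_strand = π(4.5900e-03)² = 6.619e-05 m²; R₁ = ρL/(N·A_s) = (1.70×10^-8)(3430)/(37×6.619e-05) = 0.02381 Ω
Section 2: A = πr² = π(1.1500e-02 m)² = 4.155e-04 m²
R₂ = (1.70×10^-8)(3940)/(4.155e-04) = 0.1612 Ω
R = R₁ + R₂ = 0.185 Ω
V = IR = 356 × 0.185 = 65.9 V

65.9 V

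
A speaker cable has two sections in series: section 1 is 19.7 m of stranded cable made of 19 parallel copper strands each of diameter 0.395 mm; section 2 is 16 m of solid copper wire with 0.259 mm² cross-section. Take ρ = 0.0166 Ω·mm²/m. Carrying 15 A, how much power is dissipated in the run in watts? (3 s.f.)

262 W

ρ = 0.0166 Ω·mm²/m = 1.66×10^-8 Ω·m
Section 1: A_strand = π(1.9750e-04)² = 1.225e-07 m²; R₁ = ρL/(N·A_s) = (1.66×10^-8)(19.7)/(19×1.225e-07) = 0.1405 Ω
Section 2: A = 0.259 mm² = 2.590e-07 m²
R₂ = (1.66×10^-8)(16)/(2.590e-07) = 1.025 Ω
R = R₁ + R₂ = 1.166 Ω
P = I²R = (15)² × 1.166 = 262 W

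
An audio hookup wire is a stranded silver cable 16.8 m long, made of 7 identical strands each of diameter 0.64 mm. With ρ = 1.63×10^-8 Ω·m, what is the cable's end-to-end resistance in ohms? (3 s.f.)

A_strand = π(3.2000e-04 m)² = 3.217e-07 m²
R_strand = ρL/A = (1.63×10^-8)(16.8)/(3.217e-07) = 0.8512 Ω
R_total = R_strand/N = 0.8512/7 = 0.122 Ω

0.122 Ω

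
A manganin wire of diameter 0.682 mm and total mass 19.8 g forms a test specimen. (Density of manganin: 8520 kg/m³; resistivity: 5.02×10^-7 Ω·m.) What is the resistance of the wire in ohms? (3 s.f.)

A = π(d/2)² = π(3.4100e-04 m)² = 3.6531e-07 m²
L = m/(density·A) = 0.0198/(8520×3.6531e-07) = 6.362 m
R = ρL/A = (5.02×10^-7)(6.362)/(3.6531e-07) = 8.74 Ω

8.74 Ω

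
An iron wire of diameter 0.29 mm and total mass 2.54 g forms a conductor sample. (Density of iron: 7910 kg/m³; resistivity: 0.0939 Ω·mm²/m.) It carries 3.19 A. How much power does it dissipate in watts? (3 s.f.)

ρ = 0.0939 Ω·mm²/m = 9.39×10^-8 Ω·m
A = π(d/2)² = π(1.4500e-04 m)² = 6.6052e-08 m²
L = m/(density·A) = 0.00254/(7910×6.6052e-08) = 4.862 m
R = ρL/A = (9.39×10^-8)(4.862)/(6.6052e-08) = 6.911 Ω
P = I²R = (3.19)² × 6.911 = 70.3 W

70.3 W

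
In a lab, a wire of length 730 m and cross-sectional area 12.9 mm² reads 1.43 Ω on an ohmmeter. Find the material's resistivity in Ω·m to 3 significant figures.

2.53×10^-8 Ω·m

A = 12.9 mm² = 1.290e-05 m²
ρ = RA/L = (1.43)(1.290e-05)/(730) = 2.53×10^-8 Ω·m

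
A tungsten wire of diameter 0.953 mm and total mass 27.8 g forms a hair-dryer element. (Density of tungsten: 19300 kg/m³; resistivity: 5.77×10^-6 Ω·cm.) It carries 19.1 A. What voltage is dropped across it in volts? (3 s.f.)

3.12 V

ρ = 5.77×10^-6 Ω·cm = 5.77×10^-8 Ω·m
A = π(d/2)² = π(4.7650e-04 m)² = 7.1331e-07 m²
L = m/(density·A) = 0.0278/(19300×7.1331e-07) = 2.019 m
R = ρL/A = (5.77×10^-8)(2.019)/(7.1331e-07) = 0.1633 Ω
V = IR = 19.1 × 0.1633 = 3.12 V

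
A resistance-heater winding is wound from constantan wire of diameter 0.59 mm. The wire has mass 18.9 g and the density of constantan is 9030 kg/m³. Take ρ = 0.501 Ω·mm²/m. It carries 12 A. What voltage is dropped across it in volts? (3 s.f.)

168 V

ρ = 0.501 Ω·mm²/m = 5.01×10^-7 Ω·m
A = π(d/2)² = π(2.9500e-04 m)² = 2.7340e-07 m²
L = m/(density·A) = 0.0189/(9030×2.7340e-07) = 7.656 m
R = ρL/A = (5.01×10^-7)(7.656)/(2.7340e-07) = 14.03 Ω
V = IR = 12 × 14.03 = 168 V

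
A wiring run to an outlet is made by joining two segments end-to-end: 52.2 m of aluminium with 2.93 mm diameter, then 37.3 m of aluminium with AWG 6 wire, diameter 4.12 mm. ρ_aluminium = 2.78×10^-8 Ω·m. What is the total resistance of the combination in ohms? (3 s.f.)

Segment 1: A = π(d/2)² = π(1.4650e-03 m)² = 6.743e-06 m²
R₁ = ρL/A = (2.78×10^-8)(52.2)/(6.743e-06) = 0.2152 Ω
Segment 2: A = π(4.12/2 mm)² = π(2.0600e-03 m)² = 1.333e-05 m²
R₂ = (2.78×10^-8)(37.3)/(1.333e-05) = 0.07778 Ω
R = R₁ + R₂ = 0.293 Ω

0.293 Ω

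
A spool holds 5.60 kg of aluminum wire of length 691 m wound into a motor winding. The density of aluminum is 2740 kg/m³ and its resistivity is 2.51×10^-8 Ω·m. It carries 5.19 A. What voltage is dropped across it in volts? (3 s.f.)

30.4 V

A = m/(density·L) = 5.6/(2740×691) = 2.9577e-06 m²
R = ρL/A = (2.51×10^-8)(691)/(2.9577e-06) = 5.864 Ω
V = IR = 5.19 × 5.864 = 30.4 V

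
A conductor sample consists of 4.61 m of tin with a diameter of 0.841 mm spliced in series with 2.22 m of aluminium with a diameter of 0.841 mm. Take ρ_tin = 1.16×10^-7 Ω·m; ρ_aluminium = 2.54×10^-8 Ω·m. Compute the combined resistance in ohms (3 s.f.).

1.06 Ω

Segment 1: A = π(d/2)² = π(4.2050e-04 m)² = 5.555e-07 m²
R₁ = ρL/A = (1.16×10^-7)(4.61)/(5.555e-07) = 0.9627 Ω
R₂ = (2.54×10^-8)(2.22)/(5.555e-07) = 0.1015 Ω
R = R₁ + R₂ = 1.06 Ω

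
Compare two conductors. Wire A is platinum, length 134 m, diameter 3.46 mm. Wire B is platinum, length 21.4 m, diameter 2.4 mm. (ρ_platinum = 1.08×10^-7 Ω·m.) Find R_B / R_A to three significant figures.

R ∝ ρL/d², so R_B/R_A = (L_B/L_A) × (d_A/d_B)²
= (21.4/134) × (3.46/2.4)² = 0.332

0.332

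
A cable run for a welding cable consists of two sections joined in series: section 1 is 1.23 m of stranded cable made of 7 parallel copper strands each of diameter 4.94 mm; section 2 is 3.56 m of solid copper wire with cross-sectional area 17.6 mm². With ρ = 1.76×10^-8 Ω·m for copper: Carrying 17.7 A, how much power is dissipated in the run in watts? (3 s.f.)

1.17 W

Section 1: A_strand = π(2.4700e-03)² = 1.917e-05 m²; R₁ = ρL/(N·A_s) = (1.76×10^-8)(1.23)/(7×1.917e-05) = 1.614×10^-4 Ω
Section 2: A = 17.6 mm² = 1.760e-05 m²
R₂ = (1.76×10^-8)(3.56)/(1.760e-05) = 0.00356 Ω
R = R₁ + R₂ = 0.003721 Ω
P = I²R = (17.7)² × 0.003721 = 1.17 W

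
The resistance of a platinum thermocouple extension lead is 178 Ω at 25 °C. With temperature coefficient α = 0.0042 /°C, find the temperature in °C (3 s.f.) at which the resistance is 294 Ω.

R = R₀(1 + α(T − T₀)) ⇒ T = T₀ + (R/R₀ − 1)/α
T = 25 + (294/178 − 1)/0.0042 = 25 + (0.6517)/0.0042 = 180 °C

180 °C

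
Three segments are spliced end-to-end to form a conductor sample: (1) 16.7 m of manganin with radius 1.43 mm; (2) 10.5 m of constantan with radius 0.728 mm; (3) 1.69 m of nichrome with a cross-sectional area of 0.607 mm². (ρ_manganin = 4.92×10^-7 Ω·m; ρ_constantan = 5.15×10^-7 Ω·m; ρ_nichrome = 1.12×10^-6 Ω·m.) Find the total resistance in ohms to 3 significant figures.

Seg 1: A = πr² = π(1.4300e-03 m)² = 6.424e-06 m²
R_1 = (4.92×10^-7)(16.7)/(6.424e-06) = 1.279 Ω
Seg 2: A = πr² = π(7.2800e-04 m)² = 1.665e-06 m²
R_2 = (5.15×10^-7)(10.5)/(1.665e-06) = 3.248 Ω
Seg 3: A = 0.607 mm² = 6.070e-07 m²
R_3 = (1.12×10^-6)(1.69)/(6.070e-07) = 3.118 Ω
R_total = R_1 + R_2 + R_3 = 7.65 Ω

7.65 Ω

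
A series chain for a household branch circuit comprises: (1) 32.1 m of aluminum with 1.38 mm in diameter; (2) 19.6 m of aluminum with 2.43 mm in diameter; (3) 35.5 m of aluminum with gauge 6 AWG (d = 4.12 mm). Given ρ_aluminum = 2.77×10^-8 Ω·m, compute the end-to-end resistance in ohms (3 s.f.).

Seg 1: A = π(d/2)² = π(6.9000e-04 m)² = 1.496e-06 m²
R_1 = (2.77×10^-8)(32.1)/(1.496e-06) = 0.5945 Ω
Seg 2: A = π(d/2)² = π(1.2150e-03 m)² = 4.638e-06 m²
R_2 = (2.77×10^-8)(19.6)/(4.638e-06) = 0.1171 Ω
Seg 3: A = π(4.12/2 mm)² = π(2.0600e-03 m)² = 1.333e-05 m²
R_3 = (2.77×10^-8)(35.5)/(1.333e-05) = 0.07376 Ω
R_total = R_1 + R_2 + R_3 = 0.785 Ω

0.785 Ω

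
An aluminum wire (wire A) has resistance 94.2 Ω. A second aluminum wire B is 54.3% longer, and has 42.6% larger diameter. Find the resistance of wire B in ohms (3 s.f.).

R ∝ L/d², so R_B/R_A = (1 + 54.3/100) × (1 + 42.6/100)⁻²
= 1.543 × 0.4918 = 0.7588
R_B = 0.7588 × 94.2 = 71.5 Ω

71.5 Ω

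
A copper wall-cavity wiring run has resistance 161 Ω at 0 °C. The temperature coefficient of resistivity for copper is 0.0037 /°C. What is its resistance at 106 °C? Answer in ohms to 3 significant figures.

224 Ω

ΔT = 106 − 0 = 106 °C
R = R₀(1 + αΔT) = 161 × (1 + 0.0037×106) = 161 × 1.392 = 224 Ω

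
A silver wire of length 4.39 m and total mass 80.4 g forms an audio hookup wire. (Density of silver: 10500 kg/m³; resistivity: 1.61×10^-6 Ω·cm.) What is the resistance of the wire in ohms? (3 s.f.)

ρ = 1.61×10^-6 Ω·cm = 1.61×10^-8 Ω·m
A = m/(density·L) = 0.0804/(10500×4.39) = 1.7442e-06 m²
R = ρL/A = (1.61×10^-8)(4.39)/(1.7442e-06) = 0.0405 Ω

0.0405 Ω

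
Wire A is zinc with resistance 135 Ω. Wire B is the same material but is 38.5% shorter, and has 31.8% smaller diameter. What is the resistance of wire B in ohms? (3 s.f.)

179 Ω

R ∝ L/d², so R_B/R_A = (1 − 38.5/100) × (1 − 31.8/100)⁻²
= 0.615 × 2.15 = 1.322
R_B = 1.322 × 135 = 179 Ω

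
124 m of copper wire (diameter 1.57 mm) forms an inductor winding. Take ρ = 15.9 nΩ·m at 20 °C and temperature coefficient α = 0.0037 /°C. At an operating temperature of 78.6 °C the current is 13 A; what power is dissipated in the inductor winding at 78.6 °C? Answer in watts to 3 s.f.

ρ = 15.9 nΩ·m = 1.59×10^-8 Ω·m
A = π(d/2)² = π(7.8500e-04 m)² = 1.936e-06 m²
R₍20₎ = ρL/A = (1.59×10^-8)(124)/(1.936e-06) = 1.018 Ω
R₍78.6₎ = R₍20₎(1 + αΔT) = 1.018 × (1 + 0.0037×58.6) = 1.239 Ω
P = I²R = (13)² × 1.239 = 209 W

209 W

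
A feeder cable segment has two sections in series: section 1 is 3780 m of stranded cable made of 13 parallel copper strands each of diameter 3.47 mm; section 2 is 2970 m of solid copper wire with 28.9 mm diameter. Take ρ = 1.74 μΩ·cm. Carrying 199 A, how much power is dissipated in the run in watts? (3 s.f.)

24300 W

ρ = 1.74 μΩ·cm = 1.74×10^-8 Ω·m
Section 1: A_strand = π(1.7350e-03)² = 9.457e-06 m²; R₁ = ρL/(N·A_s) = (1.74×10^-8)(3780)/(13×9.457e-06) = 0.535 Ω
Section 2: A = π(d/2)² = π(1.4450e-02 m)² = 6.560e-04 m²
R₂ = (1.74×10^-8)(2970)/(6.560e-04) = 0.07878 Ω
R = R₁ + R₂ = 0.6138 Ω
P = I²R = (199)² × 0.6138 = 24300 W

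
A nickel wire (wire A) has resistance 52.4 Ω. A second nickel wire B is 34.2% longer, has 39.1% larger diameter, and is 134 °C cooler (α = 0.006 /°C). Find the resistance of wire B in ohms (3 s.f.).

R ∝ ρL/d² with ρ ∝ (1+αΔT), so R_B/R_A = (1 + 34.2/100) × (1 + 39.1/100)⁻² × (1 − 0.006×134)
= 1.342 × 0.5168 × 0.196 = 0.1359
R_B = 0.1359 × 52.4 = 7.12 Ω

7.12 Ω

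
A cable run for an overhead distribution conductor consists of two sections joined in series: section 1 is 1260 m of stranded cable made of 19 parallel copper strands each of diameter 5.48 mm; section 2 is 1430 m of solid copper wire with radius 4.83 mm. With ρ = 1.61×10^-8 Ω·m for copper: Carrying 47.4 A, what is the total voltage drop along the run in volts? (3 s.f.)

Section 1: A_strand = π(2.7400e-03)² = 2.359e-05 m²; R₁ = ρL/(N·A_s) = (1.61×10^-8)(1260)/(19×2.359e-05) = 0.04527 Ω
Section 2: A = πr² = π(4.8300e-03 m)² = 7.329e-05 m²
R₂ = (1.61×10^-8)(1430)/(7.329e-05) = 0.3141 Ω
R = R₁ + R₂ = 0.3594 Ω
V = IR = 47.4 × 0.3594 = 17.0 V

17.0 V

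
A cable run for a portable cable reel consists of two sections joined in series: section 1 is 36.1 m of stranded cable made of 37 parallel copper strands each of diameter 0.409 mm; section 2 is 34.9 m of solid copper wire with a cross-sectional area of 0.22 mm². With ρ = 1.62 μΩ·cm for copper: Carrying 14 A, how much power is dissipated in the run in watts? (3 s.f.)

ρ = 1.62 μΩ·cm = 1.62×10^-8 Ω·m
Section 1: A_strand = π(2.0450e-04)² = 1.314e-07 m²; R₁ = ρL/(N·A_s) = (1.62×10^-8)(36.1)/(37×1.314e-07) = 0.1203 Ω
Section 2: A = 0.22 mm² = 2.200e-07 m²
R₂ = (1.62×10^-8)(34.9)/(2.200e-07) = 2.57 Ω
R = R₁ + R₂ = 2.69 Ω
P = I²R = (14)² × 2.69 = 527 W

527 W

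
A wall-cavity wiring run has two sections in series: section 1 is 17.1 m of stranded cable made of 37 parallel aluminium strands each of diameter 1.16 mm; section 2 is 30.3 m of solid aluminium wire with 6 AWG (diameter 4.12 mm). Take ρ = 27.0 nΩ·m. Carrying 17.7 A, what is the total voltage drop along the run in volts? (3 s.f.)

1.30 V

ρ = 27.0 nΩ·m = 2.70×10^-8 Ω·m
Section 1: A_strand = π(5.8000e-04)² = 1.057e-06 m²; R₁ = ρL/(N·A_s) = (2.70×10^-8)(17.1)/(37×1.057e-06) = 0.01181 Ω
Section 2: A = π(4.12/2 mm)² = π(2.0600e-03 m)² = 1.333e-05 m²
R₂ = (2.70×10^-8)(30.3)/(1.333e-05) = 0.06137 Ω
R = R₁ + R₂ = 0.07317 Ω
V = IR = 17.7 × 0.07317 = 1.30 V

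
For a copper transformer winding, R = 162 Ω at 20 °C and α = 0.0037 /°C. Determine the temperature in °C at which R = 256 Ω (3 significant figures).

177 °C

R = R₀(1 + α(T − T₀)) ⇒ T = T₀ + (R/R₀ − 1)/α
T = 20 + (256/162 − 1)/0.0037 = 20 + (0.5802)/0.0037 = 177 °C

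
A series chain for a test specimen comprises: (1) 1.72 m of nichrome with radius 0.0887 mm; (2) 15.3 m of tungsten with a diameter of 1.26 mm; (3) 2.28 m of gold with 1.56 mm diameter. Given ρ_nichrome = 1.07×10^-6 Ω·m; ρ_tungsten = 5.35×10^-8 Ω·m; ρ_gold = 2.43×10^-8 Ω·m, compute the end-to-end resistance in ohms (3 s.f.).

75.1 Ω

Seg 1: A = πr² = π(8.8700e-05 m)² = 2.472e-08 m²
R_1 = (1.07×10^-6)(1.72)/(2.472e-08) = 74.46 Ω
Seg 2: A = π(d/2)² = π(6.3000e-04 m)² = 1.247e-06 m²
R_2 = (5.35×10^-8)(15.3)/(1.247e-06) = 0.6565 Ω
Seg 3: A = π(d/2)² = π(7.8000e-04 m)² = 1.911e-06 m²
R_3 = (2.43×10^-8)(2.28)/(1.911e-06) = 0.02899 Ω
R_total = R_1 + R_2 + R_3 = 75.1 Ω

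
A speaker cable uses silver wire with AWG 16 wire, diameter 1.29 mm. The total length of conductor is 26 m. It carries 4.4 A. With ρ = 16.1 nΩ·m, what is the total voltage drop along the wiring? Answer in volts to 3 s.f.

ρ = 16.1 nΩ·m = 1.61×10^-8 Ω·m
A = π(1.29/2 mm)² = π(6.4500e-04 m)² = 1.307e-06 m²
R = ρL/A = (1.61×10^-8)(26)/(1.307e-06) = 0.3203 Ω
V = IR = 4.4 × 0.3203 = 1.41 V

1.41 V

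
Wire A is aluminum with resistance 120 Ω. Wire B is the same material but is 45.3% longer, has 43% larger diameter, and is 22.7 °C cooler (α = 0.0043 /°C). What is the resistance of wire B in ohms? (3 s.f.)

R ∝ ρL/d² with ρ ∝ (1+αΔT), so R_B/R_A = (1 + 45.3/100) × (1 + 43/100)⁻² × (1 − 0.0043×22.7)
= 1.453 × 0.489 × 0.9024 = 0.6412
R_B = 0.6412 × 120 = 76.9 Ω

76.9 Ω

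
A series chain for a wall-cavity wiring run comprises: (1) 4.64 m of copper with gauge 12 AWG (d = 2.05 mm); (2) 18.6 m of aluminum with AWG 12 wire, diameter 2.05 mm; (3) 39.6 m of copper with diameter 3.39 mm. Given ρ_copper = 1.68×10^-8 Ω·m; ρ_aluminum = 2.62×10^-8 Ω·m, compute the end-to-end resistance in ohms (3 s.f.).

Seg 1: A = π(2.05/2 mm)² = π(1.0250e-03 m)² = 3.301e-06 m²
R_1 = (1.68×10^-8)(4.64)/(3.301e-06) = 0.02362 Ω
Seg 2: A = π(2.05/2 mm)² = π(1.0250e-03 m)² = 3.301e-06 m²
R_2 = (2.62×10^-8)(18.6)/(3.301e-06) = 0.1476 Ω
Seg 3: A = π(d/2)² = π(1.6950e-03 m)² = 9.026e-06 m²
R_3 = (1.68×10^-8)(39.6)/(9.026e-06) = 0.07371 Ω
R_total = R_1 + R_2 + R_3 = 0.245 Ω

0.245 Ω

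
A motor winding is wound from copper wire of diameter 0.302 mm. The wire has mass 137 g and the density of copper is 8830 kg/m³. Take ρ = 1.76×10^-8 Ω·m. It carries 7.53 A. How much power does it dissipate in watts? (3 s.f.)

A = π(d/2)² = π(1.5100e-04 m)² = 7.1631e-08 m²
L = m/(density·A) = 0.137/(8830×7.1631e-08) = 216.6 m
R = ρL/A = (1.76×10^-8)(216.6)/(7.1631e-08) = 53.22 Ω
P = I²R = (7.53)² × 53.22 = 3020 W

3020 W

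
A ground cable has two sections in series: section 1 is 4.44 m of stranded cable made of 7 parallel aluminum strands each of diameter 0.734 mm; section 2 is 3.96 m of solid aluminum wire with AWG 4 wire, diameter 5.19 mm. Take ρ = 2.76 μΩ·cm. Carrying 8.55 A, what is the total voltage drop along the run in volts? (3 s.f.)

0.398 V

ρ = 2.76 μΩ·cm = 2.76×10^-8 Ω·m
Section 1: A_strand = π(3.6700e-04)² = 4.231e-07 m²; R₁ = ρL/(N·A_s) = (2.76×10^-8)(4.44)/(7×4.231e-07) = 0.04137 Ω
Section 2: A = π(5.19/2 mm)² = π(2.5950e-03 m)² = 2.116e-05 m²
R₂ = (2.76×10^-8)(3.96)/(2.116e-05) = 0.005166 Ω
R = R₁ + R₂ = 0.04654 Ω
V = IR = 8.55 × 0.04654 = 0.398 V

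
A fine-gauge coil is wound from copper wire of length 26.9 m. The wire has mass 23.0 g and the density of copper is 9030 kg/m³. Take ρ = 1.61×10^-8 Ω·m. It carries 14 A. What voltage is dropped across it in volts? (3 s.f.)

A = m/(density·L) = 0.023/(9030×26.9) = 9.4686e-08 m²
R = ρL/A = (1.61×10^-8)(26.9)/(9.4686e-08) = 4.574 Ω
V = IR = 14 × 4.574 = 64.0 V

64.0 V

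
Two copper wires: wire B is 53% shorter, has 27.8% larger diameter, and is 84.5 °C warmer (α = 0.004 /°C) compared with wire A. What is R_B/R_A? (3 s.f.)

0.385

R ∝ ρL/d² with ρ ∝ (1+αΔT), so R_B/R_A = (1 − 53/100) × (1 + 27.8/100)⁻² × (1 + 0.004×84.5)
= 0.47 × 0.6123 × 1.338 = 0.385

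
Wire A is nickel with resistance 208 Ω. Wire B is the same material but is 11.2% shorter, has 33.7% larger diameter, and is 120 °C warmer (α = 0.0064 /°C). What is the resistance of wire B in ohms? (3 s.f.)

183 Ω

R ∝ ρL/d² with ρ ∝ (1+αΔT), so R_B/R_A = (1 − 11.2/100) × (1 + 33.7/100)⁻² × (1 + 0.0064×120)
= 0.888 × 0.5594 × 1.768 = 0.8783
R_B = 0.8783 × 208 = 183 Ω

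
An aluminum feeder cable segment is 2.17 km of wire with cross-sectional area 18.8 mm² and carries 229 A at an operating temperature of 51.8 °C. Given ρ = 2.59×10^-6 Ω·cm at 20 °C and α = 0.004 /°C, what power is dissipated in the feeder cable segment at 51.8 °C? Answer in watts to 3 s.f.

1.77×10^5 W

ρ = 2.59×10^-6 Ω·cm = 2.59×10^-8 Ω·m
A = 18.8 mm² = 1.880e-05 m²
R₍20₎ = ρL/A = (2.59×10^-8)(2170)/(1.880e-05) = 2.99 Ω
R₍51.8₎ = R₍20₎(1 + αΔT) = 2.99 × (1 + 0.004×31.8) = 3.37 Ω
P = I²R = (229)² × 3.37 = 1.77×10^5 W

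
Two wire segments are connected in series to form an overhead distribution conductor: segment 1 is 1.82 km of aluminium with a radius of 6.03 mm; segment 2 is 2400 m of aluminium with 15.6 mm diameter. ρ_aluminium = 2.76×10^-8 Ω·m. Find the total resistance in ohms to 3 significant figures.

Segment 1: A = πr² = π(6.0300e-03 m)² = 1.142e-04 m²
R₁ = ρL/A = (2.76×10^-8)(1820)/(1.142e-04) = 0.4397 Ω
Segment 2: A = π(d/2)² = π(7.8000e-03 m)² = 1.911e-04 m²
R₂ = (2.76×10^-8)(2400)/(1.911e-04) = 0.3466 Ω
R = R₁ + R₂ = 0.786 Ω

0.786 Ω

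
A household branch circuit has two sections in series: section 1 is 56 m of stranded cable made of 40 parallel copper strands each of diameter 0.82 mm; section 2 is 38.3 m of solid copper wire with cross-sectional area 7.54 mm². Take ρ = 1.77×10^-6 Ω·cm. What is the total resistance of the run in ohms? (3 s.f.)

ρ = 1.77×10^-6 Ω·cm = 1.77×10^-8 Ω·m
Section 1: A_strand = π(4.1000e-04)² = 5.281e-07 m²; R₁ = ρL/(N·A_s) = (1.77×10^-8)(56)/(40×5.281e-07) = 0.04692 Ω
Section 2: A = 7.54 mm² = 7.540e-06 m²
R₂ = (1.77×10^-8)(38.3)/(7.540e-06) = 0.08991 Ω
R = R₁ + R₂ = 0.137 Ω

0.137 Ω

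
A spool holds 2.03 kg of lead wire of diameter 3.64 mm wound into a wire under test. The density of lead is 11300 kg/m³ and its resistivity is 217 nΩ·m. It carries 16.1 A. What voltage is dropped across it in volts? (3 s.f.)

5.80 V

ρ = 217 nΩ·m = 2.17×10^-7 Ω·m
A = π(d/2)² = π(1.8200e-03 m)² = 1.0406e-05 m²
L = m/(density·A) = 2.03/(11300×1.0406e-05) = 17.26 m
R = ρL/A = (2.17×10^-7)(17.26)/(1.0406e-05) = 0.36 Ω
V = IR = 16.1 × 0.36 = 5.80 V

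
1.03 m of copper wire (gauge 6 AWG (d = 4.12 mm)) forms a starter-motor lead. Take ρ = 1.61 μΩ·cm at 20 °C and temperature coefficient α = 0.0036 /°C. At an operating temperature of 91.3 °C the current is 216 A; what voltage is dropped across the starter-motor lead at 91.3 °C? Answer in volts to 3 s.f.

ρ = 1.61 μΩ·cm = 1.61×10^-8 Ω·m
A = π(4.12/2 mm)² = π(2.0600e-03 m)² = 1.333e-05 m²
R₍20₎ = ρL/A = (1.61×10^-8)(1.03)/(1.333e-05) = 0.001244 Ω
R₍91.3₎ = R₍20₎(1 + αΔT) = 0.001244 × (1 + 0.0036×71.3) = 0.001563 Ω
V = IR = 216 × 0.001563 = 0.338 V

0.338 V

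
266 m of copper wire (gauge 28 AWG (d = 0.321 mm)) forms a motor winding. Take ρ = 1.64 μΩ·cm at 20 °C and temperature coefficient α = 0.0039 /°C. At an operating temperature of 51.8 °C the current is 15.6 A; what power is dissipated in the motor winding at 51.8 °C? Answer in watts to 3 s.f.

ρ = 1.64 μΩ·cm = 1.64×10^-8 Ω·m
A = π(0.321/2 mm)² = π(1.6050e-04 m)² = 8.093e-08 m²
R₍20₎ = ρL/A = (1.64×10^-8)(266)/(8.093e-08) = 53.9 Ω
R₍51.8₎ = R₍20₎(1 + αΔT) = 53.9 × (1 + 0.0039×31.8) = 60.59 Ω
P = I²R = (15.6)² × 60.59 = 14700 W

14700 W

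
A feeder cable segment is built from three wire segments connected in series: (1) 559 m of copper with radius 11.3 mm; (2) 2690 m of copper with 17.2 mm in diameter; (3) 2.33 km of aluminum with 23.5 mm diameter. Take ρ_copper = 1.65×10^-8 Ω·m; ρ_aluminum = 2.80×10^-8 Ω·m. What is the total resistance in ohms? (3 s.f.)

0.364 Ω

Seg 1: A = πr² = π(1.1300e-02 m)² = 4.011e-04 m²
R_1 = (1.65×10^-8)(559)/(4.011e-04) = 0.02299 Ω
Seg 2: A = π(d/2)² = π(8.6000e-03 m)² = 2.324e-04 m²
R_2 = (1.65×10^-8)(2690)/(2.324e-04) = 0.191 Ω
Seg 3: A = π(d/2)² = π(1.1750e-02 m)² = 4.337e-04 m²
R_3 = (2.80×10^-8)(2330)/(4.337e-04) = 0.1504 Ω
R_total = R_1 + R_2 + R_3 = 0.364 Ω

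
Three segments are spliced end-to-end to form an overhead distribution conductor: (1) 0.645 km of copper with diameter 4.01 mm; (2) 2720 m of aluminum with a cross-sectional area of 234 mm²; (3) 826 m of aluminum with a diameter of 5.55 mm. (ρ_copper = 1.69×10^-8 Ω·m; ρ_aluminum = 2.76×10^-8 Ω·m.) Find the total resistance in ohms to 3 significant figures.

Seg 1: A = π(d/2)² = π(2.0050e-03 m)² = 1.263e-05 m²
R_1 = (1.69×10^-8)(645)/(1.263e-05) = 0.8631 Ω
Seg 2: A = 234 mm² = 2.340e-04 m²
R_2 = (2.76×10^-8)(2720)/(2.340e-04) = 0.3208 Ω
Seg 3: A = π(d/2)² = π(2.7750e-03 m)² = 2.419e-05 m²
R_3 = (2.76×10^-8)(826)/(2.419e-05) = 0.9424 Ω
R_total = R_1 + R_2 + R_3 = 2.13 Ω

2.13 Ω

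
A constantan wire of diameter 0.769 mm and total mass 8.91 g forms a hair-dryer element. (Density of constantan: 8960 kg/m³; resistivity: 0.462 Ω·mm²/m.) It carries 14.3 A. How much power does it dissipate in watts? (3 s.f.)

ρ = 0.462 Ω·mm²/m = 4.62×10^-7 Ω·m
A = π(d/2)² = π(3.8450e-04 m)² = 4.6445e-07 m²
L = m/(density·A) = 0.00891/(8960×4.6445e-07) = 2.141 m
R = ρL/A = (4.62×10^-7)(2.141)/(4.6445e-07) = 2.13 Ω
P = I²R = (14.3)² × 2.13 = 436 W

436 W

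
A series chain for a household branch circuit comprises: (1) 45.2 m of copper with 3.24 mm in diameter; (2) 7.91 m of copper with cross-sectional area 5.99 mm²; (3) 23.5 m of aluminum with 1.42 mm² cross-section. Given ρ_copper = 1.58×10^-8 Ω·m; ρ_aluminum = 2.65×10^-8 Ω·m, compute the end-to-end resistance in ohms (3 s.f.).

0.546 Ω

Seg 1: A = π(d/2)² = π(1.6200e-03 m)² = 8.245e-06 m²
R_1 = (1.58×10^-8)(45.2)/(8.245e-06) = 0.08662 Ω
Seg 2: A = 5.99 mm² = 5.990e-06 m²
R_2 = (1.58×10^-8)(7.91)/(5.990e-06) = 0.02086 Ω
Seg 3: A = 1.42 mm² = 1.420e-06 m²
R_3 = (2.65×10^-8)(23.5)/(1.420e-06) = 0.4386 Ω
R_total = R_1 + R_2 + R_3 = 0.546 Ω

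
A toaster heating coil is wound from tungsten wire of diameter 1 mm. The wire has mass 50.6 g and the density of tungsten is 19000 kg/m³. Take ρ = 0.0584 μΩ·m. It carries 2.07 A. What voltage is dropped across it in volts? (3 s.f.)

0.522 V

ρ = 0.0584 μΩ·m = 5.84×10^-8 Ω·m
A = π(d/2)² = π(5.0000e-04 m)² = 7.8540e-07 m²
L = m/(density·A) = 0.0506/(19000×7.8540e-07) = 3.391 m
R = ρL/A = (5.84×10^-8)(3.391)/(7.8540e-07) = 0.2521 Ω
V = IR = 2.07 × 0.2521 = 0.522 V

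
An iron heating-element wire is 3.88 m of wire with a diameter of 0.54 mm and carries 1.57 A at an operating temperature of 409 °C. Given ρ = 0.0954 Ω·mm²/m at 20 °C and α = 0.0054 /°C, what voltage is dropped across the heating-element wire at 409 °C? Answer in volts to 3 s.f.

7.87 V

ρ = 0.0954 Ω·mm²/m = 9.54×10^-8 Ω·m
A = π(d/2)² = π(2.7000e-04 m)² = 2.290e-07 m²
R₍20₎ = ρL/A = (9.54×10^-8)(3.88)/(2.290e-07) = 1.616 Ω
R₍409₎ = R₍20₎(1 + αΔT) = 1.616 × (1 + 0.0054×389) = 5.011 Ω
V = IR = 1.57 × 5.011 = 7.87 V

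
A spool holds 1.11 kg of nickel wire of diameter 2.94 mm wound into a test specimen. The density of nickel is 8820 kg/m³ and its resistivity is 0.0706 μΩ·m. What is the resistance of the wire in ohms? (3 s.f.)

0.193 Ω

ρ = 0.0706 μΩ·m = 7.06×10^-8 Ω·m
A = π(d/2)² = π(1.4700e-03 m)² = 6.7887e-06 m²
L = m/(density·A) = 1.11/(8820×6.7887e-06) = 18.54 m
R = ρL/A = (7.06×10^-8)(18.54)/(6.7887e-06) = 0.193 Ω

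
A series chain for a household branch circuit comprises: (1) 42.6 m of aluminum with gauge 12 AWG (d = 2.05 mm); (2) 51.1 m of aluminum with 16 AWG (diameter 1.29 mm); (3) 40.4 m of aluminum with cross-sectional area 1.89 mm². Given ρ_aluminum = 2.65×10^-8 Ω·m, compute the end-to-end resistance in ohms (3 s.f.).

1.94 Ω

Seg 1: A = π(2.05/2 mm)² = π(1.0250e-03 m)² = 3.301e-06 m²
R_1 = (2.65×10^-8)(42.6)/(3.301e-06) = 0.342 Ω
Seg 2: A = π(1.29/2 mm)² = π(6.4500e-04 m)² = 1.307e-06 m²
R_2 = (2.65×10^-8)(51.1)/(1.307e-06) = 1.036 Ω
Seg 3: A = 1.89 mm² = 1.890e-06 m²
R_3 = (2.65×10^-8)(40.4)/(1.890e-06) = 0.5665 Ω
R_total = R_1 + R_2 + R_3 = 1.94 Ω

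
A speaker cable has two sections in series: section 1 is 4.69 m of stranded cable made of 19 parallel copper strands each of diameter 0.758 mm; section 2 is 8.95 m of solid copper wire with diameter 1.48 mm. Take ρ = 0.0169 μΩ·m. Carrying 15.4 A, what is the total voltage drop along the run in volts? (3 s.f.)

ρ = 0.0169 μΩ·m = 1.69×10^-8 Ω·m
Section 1: A_strand = π(3.7900e-04)² = 4.513e-07 m²; R₁ = ρL/(N·A_s) = (1.69×10^-8)(4.69)/(19×4.513e-07) = 0.009244 Ω
Section 2: A = π(d/2)² = π(7.4000e-04 m)² = 1.720e-06 m²
R₂ = (1.69×10^-8)(8.95)/(1.720e-06) = 0.08792 Ω
R = R₁ + R₂ = 0.09717 Ω
V = IR = 15.4 × 0.09717 = 1.50 V

1.50 V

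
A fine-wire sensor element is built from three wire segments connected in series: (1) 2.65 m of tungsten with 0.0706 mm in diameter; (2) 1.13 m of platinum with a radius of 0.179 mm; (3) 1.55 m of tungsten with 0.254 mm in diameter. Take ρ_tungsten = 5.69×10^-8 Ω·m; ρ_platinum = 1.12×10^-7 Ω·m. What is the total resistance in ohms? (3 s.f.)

41.5 Ω

Seg 1: A = π(d/2)² = π(3.5300e-05 m)² = 3.915e-09 m²
R_1 = (5.69×10^-8)(2.65)/(3.915e-09) = 38.52 Ω
Seg 2: A = πr² = π(1.7900e-04 m)² = 1.007e-07 m²
R_2 = (1.12×10^-7)(1.13)/(1.007e-07) = 1.257 Ω
Seg 3: A = π(d/2)² = π(1.2700e-04 m)² = 5.067e-08 m²
R_3 = (5.69×10^-8)(1.55)/(5.067e-08) = 1.741 Ω
R_total = R_1 + R_2 + R_3 = 41.5 Ω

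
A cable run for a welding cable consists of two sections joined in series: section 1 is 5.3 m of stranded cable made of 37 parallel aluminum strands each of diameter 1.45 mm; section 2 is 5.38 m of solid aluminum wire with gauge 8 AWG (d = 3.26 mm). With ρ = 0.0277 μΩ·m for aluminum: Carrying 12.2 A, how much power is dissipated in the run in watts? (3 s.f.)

3.02 W

ρ = 0.0277 μΩ·m = 2.77×10^-8 Ω·m
Section 1: A_strand = π(7.2500e-04)² = 1.651e-06 m²; R₁ = ρL/(N·A_s) = (2.77×10^-8)(5.3)/(37×1.651e-06) = 0.002403 Ω
Section 2: A = π(3.26/2 mm)² = π(1.6300e-03 m)² = 8.347e-06 m²
R₂ = (2.77×10^-8)(5.38)/(8.347e-06) = 0.01785 Ω
R = R₁ + R₂ = 0.02026 Ω
P = I²R = (12.2)² × 0.02026 = 3.02 W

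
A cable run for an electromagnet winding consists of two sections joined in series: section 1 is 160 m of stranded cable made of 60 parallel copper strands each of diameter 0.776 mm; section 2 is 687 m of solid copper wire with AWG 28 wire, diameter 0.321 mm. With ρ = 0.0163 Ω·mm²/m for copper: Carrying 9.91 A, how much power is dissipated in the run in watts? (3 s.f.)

ρ = 0.0163 Ω·mm²/m = 1.63×10^-8 Ω·m
Section 1: A_strand = π(3.8800e-04)² = 4.729e-07 m²; R₁ = ρL/(N·A_s) = (1.63×10^-8)(160)/(60×4.729e-07) = 0.09191 Ω
Section 2: A = π(0.321/2 mm)² = π(1.6050e-04 m)² = 8.093e-08 m²
R₂ = (1.63×10^-8)(687)/(8.093e-08) = 138.4 Ω
R = R₁ + R₂ = 138.5 Ω
P = I²R = (9.91)² × 138.5 = 13600 W

13600 W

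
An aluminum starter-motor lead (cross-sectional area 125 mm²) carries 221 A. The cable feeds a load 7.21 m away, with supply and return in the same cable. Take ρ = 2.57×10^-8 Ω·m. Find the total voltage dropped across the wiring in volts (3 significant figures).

A = 125 mm² = 1.250e-04 m²
Total conductor length (both ways) L = 2 × 7.21 = 14.42 m
R = ρL/A = (2.57×10^-8)(14.42)/(1.250e-04) = 0.002965 Ω
V = IR = 221 × 0.002965 = 0.655 V

0.655 V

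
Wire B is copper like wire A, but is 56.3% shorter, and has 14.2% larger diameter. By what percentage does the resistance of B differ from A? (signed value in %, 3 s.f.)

R ∝ L/d², so R_B/R_A = (1 − 56.3/100) × (1 + 14.2/100)⁻²
= 0.437 × 0.7668 = 0.3351
(R_B − R_A)/R_A = 0.3351 − 1 = -66.5%

-66.5%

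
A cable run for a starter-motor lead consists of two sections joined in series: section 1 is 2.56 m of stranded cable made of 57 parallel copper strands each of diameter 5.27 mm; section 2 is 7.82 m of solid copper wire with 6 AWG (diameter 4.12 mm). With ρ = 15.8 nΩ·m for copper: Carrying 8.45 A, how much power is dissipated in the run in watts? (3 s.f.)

0.664 W

ρ = 15.8 nΩ·m = 1.58×10^-8 Ω·m
Section 1: A_strand = π(2.6350e-03)² = 2.181e-05 m²; R₁ = ρL/(N·A_s) = (1.58×10^-8)(2.56)/(57×2.181e-05) = 3.253×10^-5 Ω
Section 2: A = π(4.12/2 mm)² = π(2.0600e-03 m)² = 1.333e-05 m²
R₂ = (1.58×10^-8)(7.82)/(1.333e-05) = 0.009268 Ω
R = R₁ + R₂ = 0.0093 Ω
P = I²R = (8.45)² × 0.0093 = 0.664 W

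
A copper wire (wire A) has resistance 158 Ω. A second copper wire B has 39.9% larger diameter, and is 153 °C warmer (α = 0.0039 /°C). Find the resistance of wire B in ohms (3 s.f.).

R ∝ ρL/d² with ρ ∝ (1+αΔT), so R_B/R_A = (1 + 39.9/100)⁻² × (1 + 0.0039×153)
= 0.5109 × 1.597 = 0.8158
R_B = 0.8158 × 158 = 129 Ω

129 Ω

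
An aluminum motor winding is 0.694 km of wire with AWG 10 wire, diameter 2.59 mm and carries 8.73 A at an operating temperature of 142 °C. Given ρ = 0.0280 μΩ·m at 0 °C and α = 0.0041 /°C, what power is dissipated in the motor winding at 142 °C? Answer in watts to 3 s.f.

445 W

ρ = 0.0280 μΩ·m = 2.80×10^-8 Ω·m
A = π(2.59/2 mm)² = π(1.2950e-03 m)² = 5.269e-06 m²
R₍0₎ = ρL/A = (2.80×10^-8)(694)/(5.269e-06) = 3.688 Ω
R₍142₎ = R₍0₎(1 + αΔT) = 3.688 × (1 + 0.0041×142) = 5.836 Ω
P = I²R = (8.73)² × 5.836 = 445 W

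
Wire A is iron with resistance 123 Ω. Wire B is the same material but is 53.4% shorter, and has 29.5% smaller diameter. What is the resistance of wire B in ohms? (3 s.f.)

115 Ω

R ∝ L/d², so R_B/R_A = (1 − 53.4/100) × (1 − 29.5/100)⁻²
= 0.466 × 2.012 = 0.9376
R_B = 0.9376 × 123 = 115 Ω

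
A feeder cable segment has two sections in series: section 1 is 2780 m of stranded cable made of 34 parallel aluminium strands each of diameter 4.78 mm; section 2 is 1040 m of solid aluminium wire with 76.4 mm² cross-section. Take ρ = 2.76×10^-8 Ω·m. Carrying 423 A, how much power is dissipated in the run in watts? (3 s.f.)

Section 1: A_strand = π(2.3900e-03)² = 1.795e-05 m²; R₁ = ρL/(N·A_s) = (2.76×10^-8)(2780)/(34×1.795e-05) = 0.1258 Ω
Section 2: A = 76.4 mm² = 7.640e-05 m²
R₂ = (2.76×10^-8)(1040)/(7.640e-05) = 0.3757 Ω
R = R₁ + R₂ = 0.5015 Ω
P = I²R = (423)² × 0.5015 = 89700 W

89700 W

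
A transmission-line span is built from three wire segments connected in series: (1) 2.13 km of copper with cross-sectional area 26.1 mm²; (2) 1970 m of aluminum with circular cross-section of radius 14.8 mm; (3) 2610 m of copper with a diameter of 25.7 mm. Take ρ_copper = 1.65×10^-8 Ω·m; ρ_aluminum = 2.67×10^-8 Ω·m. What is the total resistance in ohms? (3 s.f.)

1.51 Ω

Seg 1: A = 26.1 mm² = 2.610e-05 m²
R_1 = (1.65×10^-8)(2130)/(2.610e-05) = 1.347 Ω
Seg 2: A = πr² = π(1.4800e-02 m)² = 6.881e-04 m²
R_2 = (2.67×10^-8)(1970)/(6.881e-04) = 0.07644 Ω
Seg 3: A = π(d/2)² = π(1.2850e-02 m)² = 5.187e-04 m²
R_3 = (1.65×10^-8)(2610)/(5.187e-04) = 0.08302 Ω
R_total = R_1 + R_2 + R_3 = 1.51 Ω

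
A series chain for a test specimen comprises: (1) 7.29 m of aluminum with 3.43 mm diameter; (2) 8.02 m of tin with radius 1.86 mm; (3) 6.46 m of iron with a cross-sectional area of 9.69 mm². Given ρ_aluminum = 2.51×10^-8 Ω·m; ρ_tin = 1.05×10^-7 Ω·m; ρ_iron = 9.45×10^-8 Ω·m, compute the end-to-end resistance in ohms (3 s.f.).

Seg 1: A = π(d/2)² = π(1.7150e-03 m)² = 9.240e-06 m²
R_1 = (2.51×10^-8)(7.29)/(9.240e-06) = 0.0198 Ω
Seg 2: A = πr² = π(1.8600e-03 m)² = 1.087e-05 m²
R_2 = (1.05×10^-7)(8.02)/(1.087e-05) = 0.07748 Ω
Seg 3: A = 9.69 mm² = 9.690e-06 m²
R_3 = (9.45×10^-8)(6.46)/(9.690e-06) = 0.063 Ω
R_total = R_1 + R_2 + R_3 = 0.160 Ω

0.160 Ω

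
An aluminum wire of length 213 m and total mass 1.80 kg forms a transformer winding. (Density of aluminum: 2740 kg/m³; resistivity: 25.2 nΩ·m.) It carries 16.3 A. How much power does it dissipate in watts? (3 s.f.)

ρ = 25.2 nΩ·m = 2.52×10^-8 Ω·m
A = m/(density·L) = 1.8/(2740×213) = 3.0842e-06 m²
R = ρL/A = (2.52×10^-8)(213)/(3.0842e-06) = 1.74 Ω
P = I²R = (16.3)² × 1.74 = 462 W

462 W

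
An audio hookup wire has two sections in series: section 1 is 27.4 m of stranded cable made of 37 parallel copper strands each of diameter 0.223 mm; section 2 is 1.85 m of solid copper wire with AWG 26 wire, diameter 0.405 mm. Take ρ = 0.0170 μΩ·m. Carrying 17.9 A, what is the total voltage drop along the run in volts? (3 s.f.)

ρ = 0.0170 μΩ·m = 1.70×10^-8 Ω·m
Section 1: A_strand = π(1.1150e-04)² = 3.906e-08 m²; R₁ = ρL/(N·A_s) = (1.70×10^-8)(27.4)/(37×3.906e-08) = 0.3223 Ω
Section 2: A = π(0.405/2 mm)² = π(2.0250e-04 m)² = 1.288e-07 m²
R₂ = (1.70×10^-8)(1.85)/(1.288e-07) = 0.2441 Ω
R = R₁ + R₂ = 0.5665 Ω
V = IR = 17.9 × 0.5665 = 10.1 V

10.1 V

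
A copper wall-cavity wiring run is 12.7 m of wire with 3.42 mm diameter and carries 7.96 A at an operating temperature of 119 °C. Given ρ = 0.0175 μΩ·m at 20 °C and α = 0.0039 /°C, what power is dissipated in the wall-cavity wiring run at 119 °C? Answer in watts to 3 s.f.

2.12 W

ρ = 0.0175 μΩ·m = 1.75×10^-8 Ω·m
A = π(d/2)² = π(1.7100e-03 m)² = 9.186e-06 m²
R₍20₎ = ρL/A = (1.75×10^-8)(12.7)/(9.186e-06) = 0.02419 Ω
R₍119₎ = R₍20₎(1 + αΔT) = 0.02419 × (1 + 0.0039×99) = 0.03353 Ω
P = I²R = (7.96)² × 0.03353 = 2.12 W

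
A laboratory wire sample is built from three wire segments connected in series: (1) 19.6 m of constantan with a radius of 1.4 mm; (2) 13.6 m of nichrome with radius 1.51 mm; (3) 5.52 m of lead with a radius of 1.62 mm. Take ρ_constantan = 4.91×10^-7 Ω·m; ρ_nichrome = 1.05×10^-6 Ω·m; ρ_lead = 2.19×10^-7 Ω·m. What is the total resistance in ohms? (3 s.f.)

3.70 Ω

Seg 1: A = πr² = π(1.4000e-03 m)² = 6.158e-06 m²
R_1 = (4.91×10^-7)(19.6)/(6.158e-06) = 1.563 Ω
Seg 2: A = πr² = π(1.5100e-03 m)² = 7.163e-06 m²
R_2 = (1.05×10^-6)(13.6)/(7.163e-06) = 1.994 Ω
Seg 3: A = πr² = π(1.6200e-03 m)² = 8.245e-06 m²
R_3 = (2.19×10^-7)(5.52)/(8.245e-06) = 0.1466 Ω
R_total = R_1 + R_2 + R_3 = 3.70 Ω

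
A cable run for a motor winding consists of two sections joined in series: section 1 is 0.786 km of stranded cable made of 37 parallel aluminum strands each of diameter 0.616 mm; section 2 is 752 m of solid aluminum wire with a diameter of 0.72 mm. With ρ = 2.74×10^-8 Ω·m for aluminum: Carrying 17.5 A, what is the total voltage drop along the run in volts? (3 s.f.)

Section 1: A_strand = π(3.0800e-04)² = 2.980e-07 m²; R₁ = ρL/(N·A_s) = (2.74×10^-8)(786)/(37×2.980e-07) = 1.953 Ω
Section 2: A = π(d/2)² = π(3.6000e-04 m)² = 4.072e-07 m²
R₂ = (2.74×10^-8)(752)/(4.072e-07) = 50.61 Ω
R = R₁ + R₂ = 52.56 Ω
V = IR = 17.5 × 52.56 = 920 V

920 V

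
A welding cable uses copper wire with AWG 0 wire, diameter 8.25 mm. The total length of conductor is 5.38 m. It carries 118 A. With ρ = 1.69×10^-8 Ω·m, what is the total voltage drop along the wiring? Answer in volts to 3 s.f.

A = π(8.25/2 mm)² = π(4.1250e-03 m)² = 5.346e-05 m²
R = ρL/A = (1.69×10^-8)(5.38)/(5.346e-05) = 0.001701 Ω
V = IR = 118 × 0.001701 = 0.201 V

0.201 V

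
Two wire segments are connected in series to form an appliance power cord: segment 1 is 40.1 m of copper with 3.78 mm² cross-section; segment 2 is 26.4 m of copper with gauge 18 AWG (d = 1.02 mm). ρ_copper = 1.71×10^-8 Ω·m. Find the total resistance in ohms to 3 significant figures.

0.734 Ω

Segment 1: A = 3.78 mm² = 3.780e-06 m²
R₁ = ρL/A = (1.71×10^-8)(40.1)/(3.780e-06) = 0.1814 Ω
Segment 2: A = π(1.02/2 mm)² = π(5.1000e-04 m)² = 8.171e-07 m²
R₂ = (1.71×10^-8)(26.4)/(8.171e-07) = 0.5525 Ω
R = R₁ + R₂ = 0.734 Ω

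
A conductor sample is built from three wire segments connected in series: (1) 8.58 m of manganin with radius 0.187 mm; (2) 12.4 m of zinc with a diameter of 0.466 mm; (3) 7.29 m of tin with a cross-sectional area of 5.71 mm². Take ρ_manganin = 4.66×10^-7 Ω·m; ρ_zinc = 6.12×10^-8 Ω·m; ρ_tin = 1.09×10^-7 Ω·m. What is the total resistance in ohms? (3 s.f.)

Seg 1: A = πr² = π(1.8700e-04 m)² = 1.099e-07 m²
R_1 = (4.66×10^-7)(8.58)/(1.099e-07) = 36.39 Ω
Seg 2: A = π(d/2)² = π(2.3300e-04 m)² = 1.706e-07 m²
R_2 = (6.12×10^-8)(12.4)/(1.706e-07) = 4.45 Ω
Seg 3: A = 5.71 mm² = 5.710e-06 m²
R_3 = (1.09×10^-7)(7.29)/(5.710e-06) = 0.1392 Ω
R_total = R_1 + R_2 + R_3 = 41.0 Ω

41.0 Ω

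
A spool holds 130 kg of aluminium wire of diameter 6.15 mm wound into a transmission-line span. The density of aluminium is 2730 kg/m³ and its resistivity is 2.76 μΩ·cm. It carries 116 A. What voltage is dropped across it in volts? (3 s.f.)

173 V

ρ = 2.76 μΩ·cm = 2.76×10^-8 Ω·m
A = π(d/2)² = π(3.0750e-03 m)² = 2.9706e-05 m²
L = m/(density·A) = 130/(2730×2.9706e-05) = 1603 m
R = ρL/A = (2.76×10^-8)(1603)/(2.9706e-05) = 1.489 Ω
V = IR = 116 × 1.489 = 173 V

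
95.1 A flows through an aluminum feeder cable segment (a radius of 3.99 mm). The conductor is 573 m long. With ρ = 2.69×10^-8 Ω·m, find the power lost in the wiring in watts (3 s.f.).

A = πr² = π(3.9900e-03 m)² = 5.001e-05 m²
R = ρL/A = (2.69×10^-8)(573)/(5.001e-05) = 0.3082 Ω
P = I²R = (95.1)² × 0.3082 = 2790 W

2790 W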